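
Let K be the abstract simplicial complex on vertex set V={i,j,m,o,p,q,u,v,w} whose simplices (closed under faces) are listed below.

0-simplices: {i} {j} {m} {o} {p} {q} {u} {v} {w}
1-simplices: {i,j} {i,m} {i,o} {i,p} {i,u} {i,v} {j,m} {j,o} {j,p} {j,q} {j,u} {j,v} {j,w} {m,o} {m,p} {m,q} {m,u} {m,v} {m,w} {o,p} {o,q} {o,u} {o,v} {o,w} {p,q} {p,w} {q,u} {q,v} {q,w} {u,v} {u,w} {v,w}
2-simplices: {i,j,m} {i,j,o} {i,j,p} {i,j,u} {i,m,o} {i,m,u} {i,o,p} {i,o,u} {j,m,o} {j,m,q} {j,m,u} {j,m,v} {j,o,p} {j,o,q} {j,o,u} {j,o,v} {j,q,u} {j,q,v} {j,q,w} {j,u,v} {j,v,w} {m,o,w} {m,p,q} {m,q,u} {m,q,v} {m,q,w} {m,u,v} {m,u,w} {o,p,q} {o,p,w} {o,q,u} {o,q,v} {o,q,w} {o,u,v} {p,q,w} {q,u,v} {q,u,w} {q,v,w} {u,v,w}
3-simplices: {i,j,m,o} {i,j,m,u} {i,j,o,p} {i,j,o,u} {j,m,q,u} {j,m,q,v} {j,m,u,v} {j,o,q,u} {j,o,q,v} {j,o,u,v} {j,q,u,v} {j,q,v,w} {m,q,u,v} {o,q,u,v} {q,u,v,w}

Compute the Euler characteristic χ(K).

n_0=9 n_1=32 n_2=39 n_3=15
χ=+9−32+39−15=1

χ(K)=1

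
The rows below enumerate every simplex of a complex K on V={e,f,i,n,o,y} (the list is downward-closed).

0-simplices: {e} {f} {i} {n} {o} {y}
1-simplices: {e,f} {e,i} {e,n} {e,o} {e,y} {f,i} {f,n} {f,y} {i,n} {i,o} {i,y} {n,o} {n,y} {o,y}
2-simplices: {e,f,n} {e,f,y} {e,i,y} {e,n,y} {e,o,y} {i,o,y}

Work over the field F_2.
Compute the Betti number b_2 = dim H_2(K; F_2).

n_0=6 n_1=14 n_2=6  [Z2]
∂1: piv[ef,ei,en,eo,ey] rk=5  ker:fi,fn,fy,in,io,iy,no,ny,oy
∂2: piv[efn,efy,eiy,eny,eoy,ioy] rk=6
b_2=(6−6)−0=0

b_2=0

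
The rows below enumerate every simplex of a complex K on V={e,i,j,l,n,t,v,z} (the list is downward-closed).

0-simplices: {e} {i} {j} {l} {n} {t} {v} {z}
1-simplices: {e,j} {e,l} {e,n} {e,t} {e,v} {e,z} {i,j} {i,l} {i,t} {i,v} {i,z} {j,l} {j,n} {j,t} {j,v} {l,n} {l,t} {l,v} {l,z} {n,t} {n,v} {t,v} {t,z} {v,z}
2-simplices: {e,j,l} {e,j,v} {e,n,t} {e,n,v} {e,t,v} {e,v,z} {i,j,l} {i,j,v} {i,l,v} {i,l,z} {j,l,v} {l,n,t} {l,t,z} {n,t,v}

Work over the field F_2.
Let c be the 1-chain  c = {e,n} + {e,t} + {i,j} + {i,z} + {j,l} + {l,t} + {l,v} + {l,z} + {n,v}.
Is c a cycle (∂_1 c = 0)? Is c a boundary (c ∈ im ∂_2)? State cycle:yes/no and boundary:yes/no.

cycle:yes boundary:no

n_0=8 n_1=24 n_2=14  [Z2]
∂1: piv[ej,el,en,et,ev,ez,ij] rk=7  ker:il,it,iv,iz,jl,jn,jt,jv,ln,lt,lv,lz,nt,nv,tv,tz,vz
∂2: piv[ejl,ejv,ent,env,etv,evz,ijl,ijv,ilv,ilz,lnt,ltz] rk=12  ker:jlv,ntv
∂1c = 0
c vs im∂2: residual ≠ 0 ⇒ not boundary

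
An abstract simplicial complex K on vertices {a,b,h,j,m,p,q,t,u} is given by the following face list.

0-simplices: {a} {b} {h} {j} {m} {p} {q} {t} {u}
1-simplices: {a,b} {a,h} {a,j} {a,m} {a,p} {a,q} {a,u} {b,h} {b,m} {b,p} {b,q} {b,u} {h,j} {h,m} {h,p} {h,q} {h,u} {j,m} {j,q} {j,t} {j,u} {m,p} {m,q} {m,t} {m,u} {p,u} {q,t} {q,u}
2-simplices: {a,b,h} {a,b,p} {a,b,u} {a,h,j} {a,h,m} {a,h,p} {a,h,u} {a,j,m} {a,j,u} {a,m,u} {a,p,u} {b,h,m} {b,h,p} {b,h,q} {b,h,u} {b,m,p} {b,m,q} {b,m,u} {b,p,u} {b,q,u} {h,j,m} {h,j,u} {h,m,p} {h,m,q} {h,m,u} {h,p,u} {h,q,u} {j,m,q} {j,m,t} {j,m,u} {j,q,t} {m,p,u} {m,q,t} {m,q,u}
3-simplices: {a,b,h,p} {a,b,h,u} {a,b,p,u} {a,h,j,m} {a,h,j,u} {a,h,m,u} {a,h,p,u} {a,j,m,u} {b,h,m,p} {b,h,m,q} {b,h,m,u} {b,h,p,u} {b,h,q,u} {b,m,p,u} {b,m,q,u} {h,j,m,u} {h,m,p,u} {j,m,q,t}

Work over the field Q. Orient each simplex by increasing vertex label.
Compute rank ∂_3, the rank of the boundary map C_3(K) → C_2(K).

rank∂_3=15

n_0=9 n_1=28 n_2=34 n_3=18  [Q]
∂1: piv[ab,ah,aj,am,ap,aq,au,jt] rk=8  ker:bh,bm,bp,bq,bu,hj,hm,hp,hq,hu,jm,jq,ju,mp,mq,mt,mu,pu,qt,qu
∂2: piv[abh,abp,abu,ahj,ahm,ahp,ahu,ajm,aju,amu,apu,bhm,bhq,bmp,bmq,bqu,jmq,jmt,jqt] rk=19  ker:bhp,bhu,bmu,bpu,hjm,hju,hmp,hmq,hmu,hpu,hqu,jmu,mpu,mqt,mqu
∂3: piv[abhp,abhu,abpu,ahjm,ahju,ahmu,ahpu,ajmu,bhmp,bhmq,bhmu,bhqu,bmpu,bmqu,jmqt] rk=15  ker:bhpu,hjmu,hmpu
rk∂_3=15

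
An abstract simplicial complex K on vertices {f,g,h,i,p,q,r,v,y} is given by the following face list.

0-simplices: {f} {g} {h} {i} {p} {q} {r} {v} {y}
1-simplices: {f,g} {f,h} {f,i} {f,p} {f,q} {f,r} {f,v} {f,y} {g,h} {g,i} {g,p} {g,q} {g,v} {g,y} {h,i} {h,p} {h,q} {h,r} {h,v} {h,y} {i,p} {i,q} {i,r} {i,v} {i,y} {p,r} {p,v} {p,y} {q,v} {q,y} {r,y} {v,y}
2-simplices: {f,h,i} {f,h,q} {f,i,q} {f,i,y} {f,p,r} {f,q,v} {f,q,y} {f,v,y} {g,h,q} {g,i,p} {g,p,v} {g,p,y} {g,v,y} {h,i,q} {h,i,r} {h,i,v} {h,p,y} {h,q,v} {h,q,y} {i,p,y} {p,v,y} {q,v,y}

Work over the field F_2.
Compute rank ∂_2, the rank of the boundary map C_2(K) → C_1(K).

n_0=9 n_1=32 n_2=22  [Z2]
∂1: piv[fg,fh,fi,fp,fq,fr,fv,fy] rk=8  ker:gh,gi,gp,gq,gv,gy,hi,hp,hq,hr,hv,hy,ip,iq,ir,iv,iy,pr,pv,py,qv,qy,ry,vy
∂2: piv[fhi,fhq,fiq,fiy,fpr,fqv,fqy,fvy,ghq,gip,gpv,gpy,gvy,hir,hiv,hpy,hqv,hqy,ipy] rk=19  ker:hiq,pvy,qvy
rk∂_2=19

rank∂_2=19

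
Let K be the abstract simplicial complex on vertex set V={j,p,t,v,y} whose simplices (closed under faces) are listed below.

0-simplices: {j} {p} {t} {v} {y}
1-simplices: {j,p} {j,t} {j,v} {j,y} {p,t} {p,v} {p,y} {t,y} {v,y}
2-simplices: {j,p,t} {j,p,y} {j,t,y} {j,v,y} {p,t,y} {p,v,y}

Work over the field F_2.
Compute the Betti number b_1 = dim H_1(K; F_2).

n_0=5 n_1=9 n_2=6  [Z2]
∂1: piv[jp,jt,jv,jy] rk=4  ker:pt,pv,py,ty,vy
∂2: piv[jpt,jpy,jty,jvy,pvy] rk=5  ker:pty
b_1=(9−4)−5=0

b_1=0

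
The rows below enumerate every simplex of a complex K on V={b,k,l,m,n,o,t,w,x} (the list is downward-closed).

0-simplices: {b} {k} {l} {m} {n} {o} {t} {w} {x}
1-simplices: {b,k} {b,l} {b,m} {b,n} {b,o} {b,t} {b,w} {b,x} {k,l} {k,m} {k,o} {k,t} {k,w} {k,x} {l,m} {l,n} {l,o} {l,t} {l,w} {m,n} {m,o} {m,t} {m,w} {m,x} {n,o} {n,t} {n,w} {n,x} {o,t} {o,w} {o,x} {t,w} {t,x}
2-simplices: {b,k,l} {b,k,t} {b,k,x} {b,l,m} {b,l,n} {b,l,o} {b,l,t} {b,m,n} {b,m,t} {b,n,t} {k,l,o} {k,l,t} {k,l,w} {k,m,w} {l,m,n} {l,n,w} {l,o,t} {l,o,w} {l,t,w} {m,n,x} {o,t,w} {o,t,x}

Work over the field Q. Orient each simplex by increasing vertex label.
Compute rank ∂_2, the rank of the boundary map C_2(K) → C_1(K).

n_0=9 n_1=33 n_2=22  [Q]
∂1: piv[bk,bl,bm,bn,bo,bt,bw,bx] rk=8  ker:kl,km,ko,kt,kw,kx,lm,ln,lo,lt,lw,mn,mo,mt,mw,mx,no,nt,nw,nx,ot,ow,ox,tw,tx
∂2: piv[bkl,bkt,bkx,blm,bln,blo,blt,bmn,bmt,bnt,klo,klw,kmw,lnw,lot,low,ltw,mnx,otx] rk=19  ker:klt,lmn,otw
rk∂_2=19

rank∂_2=19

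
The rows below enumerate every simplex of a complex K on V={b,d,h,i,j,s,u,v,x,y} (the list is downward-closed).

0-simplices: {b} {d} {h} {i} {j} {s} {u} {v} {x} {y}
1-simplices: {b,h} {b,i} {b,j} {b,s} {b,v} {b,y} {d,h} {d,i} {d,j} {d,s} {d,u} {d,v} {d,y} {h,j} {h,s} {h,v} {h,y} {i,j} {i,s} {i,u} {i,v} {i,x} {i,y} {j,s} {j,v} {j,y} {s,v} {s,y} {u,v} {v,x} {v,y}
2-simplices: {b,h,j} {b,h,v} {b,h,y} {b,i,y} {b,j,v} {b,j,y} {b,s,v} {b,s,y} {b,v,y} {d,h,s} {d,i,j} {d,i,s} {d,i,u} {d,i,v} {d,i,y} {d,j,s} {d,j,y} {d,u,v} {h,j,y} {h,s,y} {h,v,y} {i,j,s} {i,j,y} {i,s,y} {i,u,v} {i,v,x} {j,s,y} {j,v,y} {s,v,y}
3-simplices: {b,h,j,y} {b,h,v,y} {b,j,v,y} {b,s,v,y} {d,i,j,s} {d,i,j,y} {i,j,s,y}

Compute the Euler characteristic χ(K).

χ(K)=1

n_0=10 n_1=31 n_2=29 n_3=7
χ=+10−31+29−7=1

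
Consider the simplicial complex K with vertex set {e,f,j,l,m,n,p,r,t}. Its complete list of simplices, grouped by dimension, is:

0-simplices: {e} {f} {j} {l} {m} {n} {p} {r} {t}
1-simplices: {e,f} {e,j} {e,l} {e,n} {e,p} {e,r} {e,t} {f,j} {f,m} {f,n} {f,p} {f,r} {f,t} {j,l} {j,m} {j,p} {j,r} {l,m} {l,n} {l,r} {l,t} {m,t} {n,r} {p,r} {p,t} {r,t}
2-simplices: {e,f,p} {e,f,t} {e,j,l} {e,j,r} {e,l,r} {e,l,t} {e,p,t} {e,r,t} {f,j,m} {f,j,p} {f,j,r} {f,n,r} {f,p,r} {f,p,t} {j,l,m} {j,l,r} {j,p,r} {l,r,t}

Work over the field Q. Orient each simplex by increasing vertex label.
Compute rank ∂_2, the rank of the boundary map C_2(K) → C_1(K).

n_0=9 n_1=26 n_2=18  [Q]
∂1: piv[ef,ej,el,en,ep,er,et,fm] rk=8  ker:fj,fn,fp,fr,ft,jl,jm,jp,jr,lm,ln,lr,lt,mt,nr,pr,pt,rt
∂2: piv[efp,eft,ejl,ejr,elr,elt,ept,ert,fjm,fjp,fjr,fnr,fpr,jlm] rk=14  ker:fpt,jlr,jpr,lrt
rk∂_2=14

rank∂_2=14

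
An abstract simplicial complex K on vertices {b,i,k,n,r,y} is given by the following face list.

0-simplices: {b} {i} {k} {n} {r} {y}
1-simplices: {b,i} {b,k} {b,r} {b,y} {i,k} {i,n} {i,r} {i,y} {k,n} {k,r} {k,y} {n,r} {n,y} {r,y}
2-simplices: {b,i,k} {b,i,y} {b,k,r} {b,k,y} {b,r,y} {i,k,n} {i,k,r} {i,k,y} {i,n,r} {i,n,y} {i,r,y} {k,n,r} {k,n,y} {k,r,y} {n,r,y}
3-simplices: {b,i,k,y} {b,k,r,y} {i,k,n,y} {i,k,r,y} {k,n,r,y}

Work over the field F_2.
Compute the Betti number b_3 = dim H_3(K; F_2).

b_3=0

n_0=6 n_1=14 n_2=15 n_3=5  [Z2]
∂1: piv[bi,bk,br,by,in] rk=5  ker:ik,ir,iy,kn,kr,ky,nr,ny,ry
∂2: piv[bik,biy,bkr,bky,bry,ikn,ikr,inr,iny] rk=9  ker:iky,iry,knr,kny,kry,nry
∂3: piv[biky,bkry,ikny,ikry,knry] rk=5
b_3=(5−5)−0=0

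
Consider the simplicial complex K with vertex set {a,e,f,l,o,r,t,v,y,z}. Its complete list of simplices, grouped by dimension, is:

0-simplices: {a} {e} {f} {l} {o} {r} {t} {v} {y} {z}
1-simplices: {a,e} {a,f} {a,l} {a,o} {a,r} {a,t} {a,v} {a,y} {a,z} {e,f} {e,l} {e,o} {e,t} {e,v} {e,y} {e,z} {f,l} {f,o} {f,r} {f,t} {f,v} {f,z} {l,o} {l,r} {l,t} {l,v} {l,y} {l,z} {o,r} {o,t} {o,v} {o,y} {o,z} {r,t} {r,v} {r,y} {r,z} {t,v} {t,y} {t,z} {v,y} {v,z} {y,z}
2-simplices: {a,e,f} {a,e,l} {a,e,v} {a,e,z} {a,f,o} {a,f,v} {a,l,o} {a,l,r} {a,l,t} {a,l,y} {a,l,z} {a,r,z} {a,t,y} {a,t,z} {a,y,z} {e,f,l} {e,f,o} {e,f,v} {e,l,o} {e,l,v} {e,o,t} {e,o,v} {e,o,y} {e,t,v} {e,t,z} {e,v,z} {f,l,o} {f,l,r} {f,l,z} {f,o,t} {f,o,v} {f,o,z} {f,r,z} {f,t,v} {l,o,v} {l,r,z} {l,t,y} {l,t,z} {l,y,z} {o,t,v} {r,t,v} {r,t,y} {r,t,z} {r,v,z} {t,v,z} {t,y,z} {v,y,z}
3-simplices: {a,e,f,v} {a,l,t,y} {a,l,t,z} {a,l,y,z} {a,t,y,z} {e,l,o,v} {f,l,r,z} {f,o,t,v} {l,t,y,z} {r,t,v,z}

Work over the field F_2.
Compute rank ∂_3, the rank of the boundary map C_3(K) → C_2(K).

rank∂_3=9

n_0=10 n_1=43 n_2=47 n_3=10  [Z2]
∂1: piv[ae,af,al,ao,ar,at,av,ay,az] rk=9  ker:ef,el,eo,et,ev,ey,ez,fl,fo,fr,ft,fv,fz,lo,lr,lt,lv,ly,lz,or,ot,ov,oy,oz,rt,rv,ry,rz,tv,ty,tz,vy,vz,yz
∂2: piv[aef,ael,aev,aez,afo,afv,alo,alr,alt,aly,alz,arz,aty,atz,ayz,efl,efo,elv,eot,eov,eoy,etv,etz,evz,flr,flz,fot,foz,rtv,rty,rtz,vyz] rk=32  ker:efv,elo,flo,fov,frz,ftv,lov,lrz,lty,ltz,lyz,otv,rvz,tvz,tyz
∂3: piv[aefv,alty,altz,alyz,atyz,elov,flrz,fotv,rtvz] rk=9  ker:ltyz
rk∂_3=9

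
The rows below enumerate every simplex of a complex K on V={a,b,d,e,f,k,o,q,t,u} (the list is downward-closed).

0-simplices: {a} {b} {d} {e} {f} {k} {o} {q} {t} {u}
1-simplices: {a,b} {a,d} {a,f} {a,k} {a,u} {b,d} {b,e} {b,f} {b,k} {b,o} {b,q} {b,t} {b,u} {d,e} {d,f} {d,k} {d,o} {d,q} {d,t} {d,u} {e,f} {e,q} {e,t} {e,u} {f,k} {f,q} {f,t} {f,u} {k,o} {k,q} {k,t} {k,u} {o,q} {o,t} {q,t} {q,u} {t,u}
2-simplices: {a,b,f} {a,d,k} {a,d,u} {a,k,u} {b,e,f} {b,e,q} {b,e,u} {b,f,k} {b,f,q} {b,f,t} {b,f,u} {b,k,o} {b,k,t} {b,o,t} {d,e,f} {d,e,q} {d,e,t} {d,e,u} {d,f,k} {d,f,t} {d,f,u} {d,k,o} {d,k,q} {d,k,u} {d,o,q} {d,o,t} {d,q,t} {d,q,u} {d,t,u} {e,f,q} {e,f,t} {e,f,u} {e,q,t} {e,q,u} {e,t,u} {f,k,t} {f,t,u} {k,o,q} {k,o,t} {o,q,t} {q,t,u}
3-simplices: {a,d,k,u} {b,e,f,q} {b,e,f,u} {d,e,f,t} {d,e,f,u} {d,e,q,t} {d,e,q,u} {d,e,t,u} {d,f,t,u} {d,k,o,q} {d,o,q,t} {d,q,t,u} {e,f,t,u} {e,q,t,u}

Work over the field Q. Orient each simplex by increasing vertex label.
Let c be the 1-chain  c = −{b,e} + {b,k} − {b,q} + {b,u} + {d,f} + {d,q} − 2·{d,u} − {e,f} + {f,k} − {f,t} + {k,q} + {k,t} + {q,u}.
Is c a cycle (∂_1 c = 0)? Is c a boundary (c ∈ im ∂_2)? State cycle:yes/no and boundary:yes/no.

cycle:yes boundary:yes

n_0=10 n_1=37 n_2=41 n_3=14  [Q]
∂1: piv[ab,ad,af,ak,au,be,bo,bq,bt] rk=9  ker:bd,bf,bk,bu,de,df,dk,do,dq,dt,du,ef,eq,et,eu,fk,fq,ft,fu,ko,kq,kt,ku,oq,ot,qt,qu,tu
∂2: piv[abf,adk,adu,aku,bef,beq,beu,bfk,bfq,bft,bfu,bko,bkt,bot,def,deq,det,deu,dfk,dft,dko,dkq,doq,dqt,dqu,dtu] rk=26  ker:dfu,dku,dot,efq,eft,efu,eqt,equ,etu,fkt,ftu,koq,kot,oqt,qtu
∂3: piv[adku,befq,befu,deft,defu,deqt,dequ,detu,dftu,dkoq,doqt,dqtu] rk=12  ker:eftu,eqtu
∂1c = 0
c vs im∂2: reduces to 0 ⇒ boundary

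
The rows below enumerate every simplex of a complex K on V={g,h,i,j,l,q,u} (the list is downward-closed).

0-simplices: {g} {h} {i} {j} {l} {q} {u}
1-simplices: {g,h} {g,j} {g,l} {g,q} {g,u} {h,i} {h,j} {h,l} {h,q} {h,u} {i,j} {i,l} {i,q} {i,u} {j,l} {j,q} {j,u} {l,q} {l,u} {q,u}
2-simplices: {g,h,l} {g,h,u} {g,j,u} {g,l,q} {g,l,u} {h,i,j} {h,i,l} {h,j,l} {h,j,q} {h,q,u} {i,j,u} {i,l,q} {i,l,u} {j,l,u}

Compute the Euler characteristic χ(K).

n_0=7 n_1=20 n_2=14
χ=+7−20+14=1

χ(K)=1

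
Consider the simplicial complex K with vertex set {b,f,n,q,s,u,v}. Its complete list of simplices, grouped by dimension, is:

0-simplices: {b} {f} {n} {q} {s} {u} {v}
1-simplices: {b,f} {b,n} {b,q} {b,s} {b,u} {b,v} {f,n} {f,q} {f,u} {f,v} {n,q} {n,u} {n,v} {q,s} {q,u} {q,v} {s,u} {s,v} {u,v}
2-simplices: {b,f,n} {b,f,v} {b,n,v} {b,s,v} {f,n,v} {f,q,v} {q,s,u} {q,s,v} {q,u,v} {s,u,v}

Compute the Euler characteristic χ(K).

n_0=7 n_1=19 n_2=10
χ=+7−19+10=-2

χ(K)=-2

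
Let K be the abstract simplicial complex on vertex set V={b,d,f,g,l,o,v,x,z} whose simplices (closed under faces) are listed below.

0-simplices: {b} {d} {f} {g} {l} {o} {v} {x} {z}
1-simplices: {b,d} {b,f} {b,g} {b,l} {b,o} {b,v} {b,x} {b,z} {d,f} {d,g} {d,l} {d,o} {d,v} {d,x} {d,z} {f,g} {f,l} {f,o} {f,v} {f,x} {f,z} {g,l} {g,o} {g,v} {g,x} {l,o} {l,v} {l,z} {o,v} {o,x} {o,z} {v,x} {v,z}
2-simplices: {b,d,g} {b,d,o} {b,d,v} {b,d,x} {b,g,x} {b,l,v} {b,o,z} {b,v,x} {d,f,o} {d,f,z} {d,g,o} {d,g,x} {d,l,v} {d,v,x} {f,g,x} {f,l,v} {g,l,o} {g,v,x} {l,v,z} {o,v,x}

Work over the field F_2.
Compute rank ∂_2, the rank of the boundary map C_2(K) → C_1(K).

n_0=9 n_1=33 n_2=20  [Z2]
∂1: piv[bd,bf,bg,bl,bo,bv,bx,bz] rk=8  ker:df,dg,dl,do,dv,dx,dz,fg,fl,fo,fv,fx,fz,gl,go,gv,gx,lo,lv,lz,ov,ox,oz,vx,vz
∂2: piv[bdg,bdo,bdv,bdx,bgx,blv,boz,bvx,dfo,dfz,dgo,dlv,fgx,flv,glo,gvx,lvz,ovx] rk=18  ker:dgx,dvx
rk∂_2=18

rank∂_2=18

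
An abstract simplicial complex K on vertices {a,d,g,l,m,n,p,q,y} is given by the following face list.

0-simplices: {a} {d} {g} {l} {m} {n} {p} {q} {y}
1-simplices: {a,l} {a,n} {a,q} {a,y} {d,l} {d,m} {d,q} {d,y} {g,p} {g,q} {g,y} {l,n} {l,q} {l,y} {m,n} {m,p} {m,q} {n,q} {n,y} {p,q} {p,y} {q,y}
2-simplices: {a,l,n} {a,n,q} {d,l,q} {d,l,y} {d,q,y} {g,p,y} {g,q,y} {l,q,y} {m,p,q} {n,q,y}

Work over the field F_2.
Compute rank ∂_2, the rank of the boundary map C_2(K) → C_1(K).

rank∂_2=9

n_0=9 n_1=22 n_2=10  [Z2]
∂1: piv[al,an,aq,ay,dl,dm,gp,gq] rk=8  ker:dq,dy,gy,ln,lq,ly,mn,mp,mq,nq,ny,pq,py,qy
∂2: piv[aln,anq,dlq,dly,dqy,gpy,gqy,mpq,nqy] rk=9  ker:lqy
rk∂_2=9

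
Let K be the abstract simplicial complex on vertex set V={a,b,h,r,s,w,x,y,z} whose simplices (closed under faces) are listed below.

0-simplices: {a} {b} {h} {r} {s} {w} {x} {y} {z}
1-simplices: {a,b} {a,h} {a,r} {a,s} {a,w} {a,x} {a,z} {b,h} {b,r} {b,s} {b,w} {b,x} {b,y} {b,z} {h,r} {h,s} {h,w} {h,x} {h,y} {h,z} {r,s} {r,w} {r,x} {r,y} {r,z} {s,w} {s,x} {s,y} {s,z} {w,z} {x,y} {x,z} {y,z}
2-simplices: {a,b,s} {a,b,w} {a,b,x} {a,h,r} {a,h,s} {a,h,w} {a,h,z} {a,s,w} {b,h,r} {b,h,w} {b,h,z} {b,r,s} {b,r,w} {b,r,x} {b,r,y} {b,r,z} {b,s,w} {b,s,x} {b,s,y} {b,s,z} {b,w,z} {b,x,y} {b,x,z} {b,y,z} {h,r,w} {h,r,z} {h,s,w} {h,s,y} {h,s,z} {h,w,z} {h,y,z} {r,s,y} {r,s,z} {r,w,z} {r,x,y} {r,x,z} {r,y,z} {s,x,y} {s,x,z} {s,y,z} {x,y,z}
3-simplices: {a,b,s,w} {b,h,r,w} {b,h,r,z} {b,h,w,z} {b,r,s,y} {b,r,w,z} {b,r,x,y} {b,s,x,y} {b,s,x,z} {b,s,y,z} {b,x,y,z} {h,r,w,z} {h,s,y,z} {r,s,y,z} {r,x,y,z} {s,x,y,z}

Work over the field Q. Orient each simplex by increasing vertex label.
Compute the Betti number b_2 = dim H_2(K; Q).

b_2=3

n_0=9 n_1=33 n_2=41 n_3=16  [Q]
∂1: piv[ab,ah,ar,as,aw,ax,az,by] rk=8  ker:bh,br,bs,bw,bx,bz,hr,hs,hw,hx,hy,hz,rs,rw,rx,ry,rz,sw,sx,sy,sz,wz,xy,xz,yz
∂2: piv[abs,abw,abx,ahr,ahs,ahw,ahz,asw,bhr,bhw,bhz,brs,brw,brx,bry,brz,bsx,bsy,bsz,bwz,bxy,bxz,byz,hsy] rk=24  ker:bsw,hrw,hrz,hsw,hsz,hwz,hyz,rsy,rsz,rwz,rxy,rxz,ryz,sxy,sxz,syz,xyz
∂3: piv[absw,bhrw,bhrz,bhwz,brsy,brwz,brxy,bsxy,bsxz,bsyz,bxyz,hsyz,rsyz,rxyz] rk=14  ker:hrwz,sxyz
b_2=(41−24)−14=3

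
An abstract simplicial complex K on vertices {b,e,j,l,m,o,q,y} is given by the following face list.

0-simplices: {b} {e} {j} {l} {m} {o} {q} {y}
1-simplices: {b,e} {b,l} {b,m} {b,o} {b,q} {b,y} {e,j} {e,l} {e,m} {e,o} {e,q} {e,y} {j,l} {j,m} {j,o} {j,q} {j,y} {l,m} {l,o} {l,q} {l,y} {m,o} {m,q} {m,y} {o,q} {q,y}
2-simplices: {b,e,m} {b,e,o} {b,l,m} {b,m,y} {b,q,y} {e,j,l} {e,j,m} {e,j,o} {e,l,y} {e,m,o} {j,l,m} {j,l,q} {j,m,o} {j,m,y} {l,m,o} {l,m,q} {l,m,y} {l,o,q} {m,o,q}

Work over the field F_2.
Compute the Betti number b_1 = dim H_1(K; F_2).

n_0=8 n_1=26 n_2=19  [Z2]
∂1: piv[be,bl,bm,bo,bq,by,ej] rk=7  ker:el,em,eo,eq,ey,jl,jm,jo,jq,jy,lm,lo,lq,ly,mo,mq,my,oq,qy
∂2: piv[bem,beo,blm,bmy,bqy,ejl,ejm,ejo,ely,emo,jlm,jlq,jmy,lmo,lmq,lmy,loq] rk=17  ker:jmo,moq
b_1=(26−7)−17=2

b_1=2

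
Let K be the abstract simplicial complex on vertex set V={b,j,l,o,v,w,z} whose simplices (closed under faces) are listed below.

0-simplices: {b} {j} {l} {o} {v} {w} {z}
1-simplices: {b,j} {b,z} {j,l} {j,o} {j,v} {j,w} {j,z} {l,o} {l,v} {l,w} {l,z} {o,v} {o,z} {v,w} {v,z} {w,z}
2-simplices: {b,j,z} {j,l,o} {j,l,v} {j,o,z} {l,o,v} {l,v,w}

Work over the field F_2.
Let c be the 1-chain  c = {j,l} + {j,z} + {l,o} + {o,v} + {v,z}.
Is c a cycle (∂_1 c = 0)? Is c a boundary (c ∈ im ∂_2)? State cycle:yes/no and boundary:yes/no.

cycle:yes boundary:no

n_0=7 n_1=16 n_2=6  [Z2]
∂1: piv[bj,bz,jl,jo,jv,jw] rk=6  ker:jz,lo,lv,lw,lz,ov,oz,vw,vz,wz
∂2: piv[bjz,jlo,jlv,joz,lov,lvw] rk=6
∂1c = 0
c vs im∂2: residual ≠ 0 ⇒ not boundary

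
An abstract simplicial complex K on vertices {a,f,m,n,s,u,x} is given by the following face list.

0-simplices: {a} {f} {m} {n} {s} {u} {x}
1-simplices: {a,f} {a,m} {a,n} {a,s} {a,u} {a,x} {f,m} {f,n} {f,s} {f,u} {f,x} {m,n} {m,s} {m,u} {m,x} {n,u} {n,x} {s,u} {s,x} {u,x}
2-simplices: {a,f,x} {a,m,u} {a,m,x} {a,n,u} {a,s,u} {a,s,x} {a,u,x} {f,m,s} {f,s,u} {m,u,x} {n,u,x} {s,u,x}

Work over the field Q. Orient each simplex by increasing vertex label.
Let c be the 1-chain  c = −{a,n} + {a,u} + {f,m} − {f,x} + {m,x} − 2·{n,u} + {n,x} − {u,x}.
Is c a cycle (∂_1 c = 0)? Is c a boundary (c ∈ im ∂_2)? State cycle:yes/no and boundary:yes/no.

cycle:yes boundary:no

n_0=7 n_1=20 n_2=12  [Q]
∂1: piv[af,am,an,as,au,ax] rk=6  ker:fm,fn,fs,fu,fx,mn,ms,mu,mx,nu,nx,su,sx,ux
∂2: piv[afx,amu,amx,anu,asu,asx,aux,fms,fsu,nux] rk=10  ker:mux,sux
∂1c = 0
c vs im∂2: residual ≠ 0 ⇒ not boundary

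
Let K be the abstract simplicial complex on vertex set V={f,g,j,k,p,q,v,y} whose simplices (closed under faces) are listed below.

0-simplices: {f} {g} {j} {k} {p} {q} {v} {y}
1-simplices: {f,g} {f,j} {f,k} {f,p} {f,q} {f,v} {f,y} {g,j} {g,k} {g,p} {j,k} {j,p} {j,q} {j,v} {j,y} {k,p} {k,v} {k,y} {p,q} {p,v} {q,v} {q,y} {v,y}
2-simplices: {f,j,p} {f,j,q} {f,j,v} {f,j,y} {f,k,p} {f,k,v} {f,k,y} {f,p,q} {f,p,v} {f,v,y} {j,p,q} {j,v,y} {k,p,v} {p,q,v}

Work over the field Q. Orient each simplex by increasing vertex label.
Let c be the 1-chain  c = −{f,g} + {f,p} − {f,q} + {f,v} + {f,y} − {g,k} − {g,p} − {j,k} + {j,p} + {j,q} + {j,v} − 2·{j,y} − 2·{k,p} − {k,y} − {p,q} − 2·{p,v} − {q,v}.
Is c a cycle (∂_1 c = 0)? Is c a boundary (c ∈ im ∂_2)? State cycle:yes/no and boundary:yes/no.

cycle:no boundary:no

n_0=8 n_1=23 n_2=14  [Q]
∂1: piv[fg,fj,fk,fp,fq,fv,fy] rk=7  ker:gj,gk,gp,jk,jp,jq,jv,jy,kp,kv,ky,pq,pv,qv,qy,vy
∂2: piv[fjp,fjq,fjv,fjy,fkp,fkv,fky,fpq,fpv,fvy,pqv] rk=11  ker:jpq,jvy,kpv
∂1c = −{f} + {g} + {k} + 2·{p} − {v} − 2·{y}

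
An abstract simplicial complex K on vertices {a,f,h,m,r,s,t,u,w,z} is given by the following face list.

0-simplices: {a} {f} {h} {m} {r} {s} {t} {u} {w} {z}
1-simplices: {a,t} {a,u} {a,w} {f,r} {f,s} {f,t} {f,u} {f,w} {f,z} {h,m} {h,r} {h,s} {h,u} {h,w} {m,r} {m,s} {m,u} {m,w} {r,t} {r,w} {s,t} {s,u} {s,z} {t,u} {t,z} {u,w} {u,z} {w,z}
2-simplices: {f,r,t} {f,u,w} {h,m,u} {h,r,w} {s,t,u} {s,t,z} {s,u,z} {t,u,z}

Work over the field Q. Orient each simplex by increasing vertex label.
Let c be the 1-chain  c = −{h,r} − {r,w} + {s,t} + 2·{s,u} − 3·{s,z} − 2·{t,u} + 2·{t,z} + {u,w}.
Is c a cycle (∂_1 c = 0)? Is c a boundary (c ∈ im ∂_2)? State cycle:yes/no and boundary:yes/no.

cycle:no boundary:no

n_0=10 n_1=28 n_2=8  [Q]
∂1: piv[at,au,aw,fr,fs,ft,fz,hm,hr] rk=9  ker:fu,fw,hs,hu,hw,mr,ms,mu,mw,rt,rw,st,su,sz,tu,tz,uw,uz,wz
∂2: piv[frt,fuw,hmu,hrw,stu,stz,suz] rk=7  ker:tuz
∂1c = {h} + {t} − {u} − {z}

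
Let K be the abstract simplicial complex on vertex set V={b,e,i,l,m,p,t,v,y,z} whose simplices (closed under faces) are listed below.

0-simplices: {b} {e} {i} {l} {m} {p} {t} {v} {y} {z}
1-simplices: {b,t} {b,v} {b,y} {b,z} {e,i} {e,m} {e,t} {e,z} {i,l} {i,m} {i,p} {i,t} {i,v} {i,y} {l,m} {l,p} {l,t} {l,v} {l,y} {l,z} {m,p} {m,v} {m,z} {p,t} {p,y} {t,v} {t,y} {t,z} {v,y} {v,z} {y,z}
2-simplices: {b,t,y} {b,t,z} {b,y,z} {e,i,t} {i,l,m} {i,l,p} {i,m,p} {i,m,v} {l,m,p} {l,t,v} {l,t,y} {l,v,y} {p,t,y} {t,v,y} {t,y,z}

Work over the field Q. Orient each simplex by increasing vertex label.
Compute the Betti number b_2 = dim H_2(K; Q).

n_0=10 n_1=31 n_2=15  [Q]
∂1: piv[bt,bv,by,bz,ei,em,et,il,ip] rk=9  ker:ez,im,it,iv,iy,lm,lp,lt,lv,ly,lz,mp,mv,mz,pt,py,tv,ty,tz,vy,vz,yz
∂2: piv[bty,btz,byz,eit,ilm,ilp,imp,imv,ltv,lty,lvy,pty] rk=12  ker:lmp,tvy,tyz
b_2=(15−12)−0=3

b_2=3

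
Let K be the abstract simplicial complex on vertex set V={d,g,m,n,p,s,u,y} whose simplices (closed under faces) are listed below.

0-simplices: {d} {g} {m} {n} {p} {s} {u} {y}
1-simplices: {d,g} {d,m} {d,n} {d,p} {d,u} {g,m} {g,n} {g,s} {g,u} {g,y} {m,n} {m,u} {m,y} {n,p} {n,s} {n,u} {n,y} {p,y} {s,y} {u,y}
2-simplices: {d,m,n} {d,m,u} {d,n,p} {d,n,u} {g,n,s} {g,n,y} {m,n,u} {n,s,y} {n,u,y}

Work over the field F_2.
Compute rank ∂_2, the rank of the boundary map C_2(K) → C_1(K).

rank∂_2=8

n_0=8 n_1=20 n_2=9  [Z2]
∂1: piv[dg,dm,dn,dp,du,gs,gy] rk=7  ker:gm,gn,gu,mn,mu,my,np,ns,nu,ny,py,sy,uy
∂2: piv[dmn,dmu,dnp,dnu,gns,gny,nsy,nuy] rk=8  ker:mnu
rk∂_2=8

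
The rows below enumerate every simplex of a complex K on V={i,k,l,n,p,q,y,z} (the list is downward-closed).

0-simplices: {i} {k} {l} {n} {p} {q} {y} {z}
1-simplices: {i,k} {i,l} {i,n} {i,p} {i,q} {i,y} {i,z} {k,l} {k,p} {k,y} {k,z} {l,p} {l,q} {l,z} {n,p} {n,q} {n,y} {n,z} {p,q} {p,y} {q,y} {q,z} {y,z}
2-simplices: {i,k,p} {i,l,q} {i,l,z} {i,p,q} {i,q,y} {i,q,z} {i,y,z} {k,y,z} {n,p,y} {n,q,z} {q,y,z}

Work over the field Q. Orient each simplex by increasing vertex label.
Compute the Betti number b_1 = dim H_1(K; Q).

n_0=8 n_1=23 n_2=11  [Q]
∂1: piv[ik,il,in,ip,iq,iy,iz] rk=7  ker:kl,kp,ky,kz,lp,lq,lz,np,nq,ny,nz,pq,py,qy,qz,yz
∂2: piv[ikp,ilq,ilz,ipq,iqy,iqz,iyz,kyz,npy,nqz] rk=10  ker:qyz
b_1=(23−7)−10=6

b_1=6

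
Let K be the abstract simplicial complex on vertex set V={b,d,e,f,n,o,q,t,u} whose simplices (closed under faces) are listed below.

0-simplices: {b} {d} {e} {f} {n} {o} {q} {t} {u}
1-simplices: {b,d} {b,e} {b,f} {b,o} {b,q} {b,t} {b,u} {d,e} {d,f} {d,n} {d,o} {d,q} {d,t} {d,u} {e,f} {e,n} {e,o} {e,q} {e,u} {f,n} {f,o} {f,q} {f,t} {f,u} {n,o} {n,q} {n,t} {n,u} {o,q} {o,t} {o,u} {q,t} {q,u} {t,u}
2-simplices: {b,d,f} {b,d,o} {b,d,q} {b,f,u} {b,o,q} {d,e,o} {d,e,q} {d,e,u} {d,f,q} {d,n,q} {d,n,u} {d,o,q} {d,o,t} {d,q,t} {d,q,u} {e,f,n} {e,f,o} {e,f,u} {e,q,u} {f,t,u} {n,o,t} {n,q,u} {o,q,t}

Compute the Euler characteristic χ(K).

χ(K)=-2

n_0=9 n_1=34 n_2=23
χ=+9−34+23=-2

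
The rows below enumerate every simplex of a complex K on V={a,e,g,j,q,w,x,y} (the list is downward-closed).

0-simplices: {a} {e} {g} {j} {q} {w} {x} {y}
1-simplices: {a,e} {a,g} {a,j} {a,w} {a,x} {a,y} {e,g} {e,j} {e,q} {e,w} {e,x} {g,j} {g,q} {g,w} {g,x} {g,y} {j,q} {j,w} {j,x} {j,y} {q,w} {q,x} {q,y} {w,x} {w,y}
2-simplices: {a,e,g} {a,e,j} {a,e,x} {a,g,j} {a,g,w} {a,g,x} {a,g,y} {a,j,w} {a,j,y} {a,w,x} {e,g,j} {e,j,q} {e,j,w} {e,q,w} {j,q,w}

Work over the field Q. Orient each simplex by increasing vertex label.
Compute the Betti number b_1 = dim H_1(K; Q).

b_1=5

n_0=8 n_1=25 n_2=15  [Q]
∂1: piv[ae,ag,aj,aw,ax,ay,eq] rk=7  ker:eg,ej,ew,ex,gj,gq,gw,gx,gy,jq,jw,jx,jy,qw,qx,qy,wx,wy
∂2: piv[aeg,aej,aex,agj,agw,agx,agy,ajw,ajy,awx,ejq,ejw,eqw] rk=13  ker:egj,jqw
b_1=(25−7)−13=5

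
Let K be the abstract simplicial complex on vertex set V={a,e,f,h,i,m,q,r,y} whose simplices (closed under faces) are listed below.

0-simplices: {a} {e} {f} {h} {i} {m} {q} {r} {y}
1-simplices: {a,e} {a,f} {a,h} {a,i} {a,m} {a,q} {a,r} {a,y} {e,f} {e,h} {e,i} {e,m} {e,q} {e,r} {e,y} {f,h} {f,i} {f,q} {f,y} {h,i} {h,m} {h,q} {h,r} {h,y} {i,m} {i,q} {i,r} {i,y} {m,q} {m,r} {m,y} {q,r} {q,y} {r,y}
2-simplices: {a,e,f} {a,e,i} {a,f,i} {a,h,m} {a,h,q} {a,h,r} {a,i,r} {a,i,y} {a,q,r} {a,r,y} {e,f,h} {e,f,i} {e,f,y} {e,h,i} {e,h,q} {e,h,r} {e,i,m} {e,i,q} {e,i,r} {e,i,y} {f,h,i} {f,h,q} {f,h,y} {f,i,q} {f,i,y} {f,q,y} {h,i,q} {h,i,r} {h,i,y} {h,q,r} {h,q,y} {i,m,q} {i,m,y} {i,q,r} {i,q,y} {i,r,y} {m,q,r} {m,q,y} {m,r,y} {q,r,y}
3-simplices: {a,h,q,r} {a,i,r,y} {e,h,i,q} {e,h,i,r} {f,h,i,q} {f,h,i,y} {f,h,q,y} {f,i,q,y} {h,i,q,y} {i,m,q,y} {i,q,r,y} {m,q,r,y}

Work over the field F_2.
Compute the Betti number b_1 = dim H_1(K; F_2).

n_0=9 n_1=34 n_2=40 n_3=12  [Z2]
∂1: piv[ae,af,ah,ai,am,aq,ar,ay] rk=8  ker:ef,eh,ei,em,eq,er,ey,fh,fi,fq,fy,hi,hm,hq,hr,hy,im,iq,ir,iy,mq,mr,my,qr,qy,ry
∂2: piv[aef,aei,afi,ahm,ahq,ahr,air,aiy,aqr,ary,efh,efy,ehi,ehq,ehr,eim,eiq,eir,eiy,fhq,fhy,fqy,imq,imy,mqr] rk=25  ker:efi,fhi,fiq,fiy,hiq,hir,hiy,hqr,hqy,iqr,iqy,iry,mqy,mry,qry
∂3: piv[ahqr,airy,ehiq,ehir,fhiq,fhiy,fhqy,fiqy,imqy,iqry,mqry] rk=11  ker:hiqy
b_1=(34−8)−25=1

b_1=1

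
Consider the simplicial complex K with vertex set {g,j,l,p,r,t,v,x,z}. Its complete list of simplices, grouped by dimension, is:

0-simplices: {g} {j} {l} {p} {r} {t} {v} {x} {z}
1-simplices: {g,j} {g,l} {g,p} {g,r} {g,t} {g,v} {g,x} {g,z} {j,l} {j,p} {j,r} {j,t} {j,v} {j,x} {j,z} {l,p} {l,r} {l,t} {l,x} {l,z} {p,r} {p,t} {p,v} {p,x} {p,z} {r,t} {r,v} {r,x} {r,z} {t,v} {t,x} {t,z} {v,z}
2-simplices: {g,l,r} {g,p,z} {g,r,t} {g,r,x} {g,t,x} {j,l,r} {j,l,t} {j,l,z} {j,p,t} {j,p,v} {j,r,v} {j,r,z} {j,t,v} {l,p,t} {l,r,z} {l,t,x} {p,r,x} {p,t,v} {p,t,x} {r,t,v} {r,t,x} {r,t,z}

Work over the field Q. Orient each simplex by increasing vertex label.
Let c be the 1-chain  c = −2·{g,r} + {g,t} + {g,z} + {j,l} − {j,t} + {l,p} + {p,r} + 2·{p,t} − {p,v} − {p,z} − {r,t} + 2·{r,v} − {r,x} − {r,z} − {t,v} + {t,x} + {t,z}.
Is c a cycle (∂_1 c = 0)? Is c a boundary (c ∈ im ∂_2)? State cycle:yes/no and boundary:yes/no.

n_0=9 n_1=33 n_2=22  [Q]
∂1: piv[gj,gl,gp,gr,gt,gv,gx,gz] rk=8  ker:jl,jp,jr,jt,jv,jx,jz,lp,lr,lt,lx,lz,pr,pt,pv,px,pz,rt,rv,rx,rz,tv,tx,tz,vz
∂2: piv[glr,gpz,grt,grx,gtx,jlr,jlt,jlz,jpt,jpv,jrv,jrz,jtv,lpt,ltx,prx,ptx,rtv,rtz] rk=19  ker:lrz,ptv,rtx
∂1c = 0
c vs im∂2: residual ≠ 0 ⇒ not boundary

cycle:yes boundary:no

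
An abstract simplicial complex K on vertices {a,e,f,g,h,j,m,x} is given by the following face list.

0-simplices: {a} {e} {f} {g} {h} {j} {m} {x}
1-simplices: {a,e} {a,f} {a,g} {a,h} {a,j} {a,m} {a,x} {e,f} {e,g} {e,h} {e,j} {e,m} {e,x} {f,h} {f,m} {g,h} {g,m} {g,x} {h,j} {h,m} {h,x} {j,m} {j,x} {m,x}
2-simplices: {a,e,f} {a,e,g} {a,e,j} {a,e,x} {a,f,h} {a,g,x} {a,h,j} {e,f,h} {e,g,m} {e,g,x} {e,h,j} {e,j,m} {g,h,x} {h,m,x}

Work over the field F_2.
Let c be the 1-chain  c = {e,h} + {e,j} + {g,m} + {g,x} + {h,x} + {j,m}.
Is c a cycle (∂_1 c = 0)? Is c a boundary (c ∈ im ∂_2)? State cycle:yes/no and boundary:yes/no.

cycle:yes boundary:no

n_0=8 n_1=24 n_2=14  [Z2]
∂1: piv[ae,af,ag,ah,aj,am,ax] rk=7  ker:ef,eg,eh,ej,em,ex,fh,fm,gh,gm,gx,hj,hm,hx,jm,jx,mx
∂2: piv[aef,aeg,aej,aex,afh,agx,ahj,efh,egm,ejm,ghx,hmx] rk=12  ker:egx,ehj
∂1c = 0
c vs im∂2: residual ≠ 0 ⇒ not boundary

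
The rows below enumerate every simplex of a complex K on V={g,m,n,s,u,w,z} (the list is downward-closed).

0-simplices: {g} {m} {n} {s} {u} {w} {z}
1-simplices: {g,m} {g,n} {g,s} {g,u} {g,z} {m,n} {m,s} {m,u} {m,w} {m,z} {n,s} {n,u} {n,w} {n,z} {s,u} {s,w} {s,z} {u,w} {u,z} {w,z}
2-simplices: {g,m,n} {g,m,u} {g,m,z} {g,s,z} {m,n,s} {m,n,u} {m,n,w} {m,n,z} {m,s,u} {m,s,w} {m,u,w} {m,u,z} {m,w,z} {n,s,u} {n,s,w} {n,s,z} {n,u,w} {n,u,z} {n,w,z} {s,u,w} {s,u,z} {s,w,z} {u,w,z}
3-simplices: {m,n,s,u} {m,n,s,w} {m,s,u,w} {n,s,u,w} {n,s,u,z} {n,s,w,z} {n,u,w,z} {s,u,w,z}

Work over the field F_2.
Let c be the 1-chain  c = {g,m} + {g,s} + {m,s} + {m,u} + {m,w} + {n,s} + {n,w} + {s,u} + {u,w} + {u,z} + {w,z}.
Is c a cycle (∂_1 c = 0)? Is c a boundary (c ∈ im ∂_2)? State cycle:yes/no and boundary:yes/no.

n_0=7 n_1=20 n_2=23 n_3=8  [Z2]
∂1: piv[gm,gn,gs,gu,gz,mw] rk=6  ker:mn,ms,mu,mz,ns,nu,nw,nz,su,sw,sz,uw,uz,wz
∂2: piv[gmn,gmu,gmz,gsz,mns,mnu,mnw,mnz,msu,msw,muw,muz,mwz,nsz] rk=14  ker:nsu,nsw,nuw,nuz,nwz,suw,suz,swz,uwz
∂3: piv[mnsu,mnsw,msuw,nsuw,nsuz,nswz,nuwz] rk=7  ker:suwz
∂1c = 0
c vs im∂2: reduces to 0 ⇒ boundary

cycle:yes boundary:yes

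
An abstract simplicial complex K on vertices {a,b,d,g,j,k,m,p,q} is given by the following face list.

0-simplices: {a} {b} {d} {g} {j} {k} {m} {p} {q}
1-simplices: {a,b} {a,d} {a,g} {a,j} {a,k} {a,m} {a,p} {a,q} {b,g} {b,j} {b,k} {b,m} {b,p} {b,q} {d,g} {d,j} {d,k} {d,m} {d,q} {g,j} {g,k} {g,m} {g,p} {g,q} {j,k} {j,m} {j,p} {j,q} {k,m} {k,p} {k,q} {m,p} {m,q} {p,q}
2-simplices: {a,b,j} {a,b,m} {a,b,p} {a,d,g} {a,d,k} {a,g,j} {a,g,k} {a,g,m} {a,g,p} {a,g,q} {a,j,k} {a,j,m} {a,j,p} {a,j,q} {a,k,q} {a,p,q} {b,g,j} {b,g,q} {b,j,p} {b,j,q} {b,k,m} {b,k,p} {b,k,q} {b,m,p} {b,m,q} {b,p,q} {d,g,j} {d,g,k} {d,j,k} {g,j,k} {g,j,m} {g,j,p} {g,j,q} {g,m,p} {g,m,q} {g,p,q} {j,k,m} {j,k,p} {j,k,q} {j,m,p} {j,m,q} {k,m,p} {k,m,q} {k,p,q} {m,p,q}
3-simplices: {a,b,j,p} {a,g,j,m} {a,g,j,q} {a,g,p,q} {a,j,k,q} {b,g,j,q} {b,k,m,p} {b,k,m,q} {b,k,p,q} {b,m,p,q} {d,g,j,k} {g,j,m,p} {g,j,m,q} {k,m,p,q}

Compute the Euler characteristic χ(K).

n_0=9 n_1=34 n_2=45 n_3=14
χ=+9−34+45−14=6

χ(K)=6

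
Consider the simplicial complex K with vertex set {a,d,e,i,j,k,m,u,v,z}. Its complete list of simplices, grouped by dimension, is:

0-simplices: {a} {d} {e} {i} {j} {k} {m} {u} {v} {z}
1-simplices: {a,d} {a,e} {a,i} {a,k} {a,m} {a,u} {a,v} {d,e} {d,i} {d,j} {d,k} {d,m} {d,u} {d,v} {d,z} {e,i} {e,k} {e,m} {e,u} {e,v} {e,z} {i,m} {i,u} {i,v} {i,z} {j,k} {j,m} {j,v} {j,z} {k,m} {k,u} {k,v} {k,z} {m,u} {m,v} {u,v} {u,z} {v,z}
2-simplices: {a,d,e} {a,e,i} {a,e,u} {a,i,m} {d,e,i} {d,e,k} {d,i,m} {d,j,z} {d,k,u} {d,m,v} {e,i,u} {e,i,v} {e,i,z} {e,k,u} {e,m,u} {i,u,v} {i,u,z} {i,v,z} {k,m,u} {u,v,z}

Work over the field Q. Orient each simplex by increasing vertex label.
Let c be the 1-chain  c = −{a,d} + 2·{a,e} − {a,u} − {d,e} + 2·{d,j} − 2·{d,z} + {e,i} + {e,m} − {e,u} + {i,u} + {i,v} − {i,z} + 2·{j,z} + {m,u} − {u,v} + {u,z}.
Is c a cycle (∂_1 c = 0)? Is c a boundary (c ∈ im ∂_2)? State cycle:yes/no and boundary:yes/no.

n_0=10 n_1=38 n_2=20  [Q]
∂1: piv[ad,ae,ai,ak,am,au,av,dj,dz] rk=9  ker:de,di,dk,dm,du,dv,ei,ek,em,eu,ev,ez,im,iu,iv,iz,jk,jm,jv,jz,km,ku,kv,kz,mu,mv,uv,uz,vz
∂2: piv[ade,aei,aeu,aim,dei,dek,dim,djz,dku,dmv,eiu,eiv,eiz,eku,emu,iuv,iuz,ivz,kmu] rk=19  ker:uvz
∂1c = 0
c vs im∂2: reduces to 0 ⇒ boundary

cycle:yes boundary:yes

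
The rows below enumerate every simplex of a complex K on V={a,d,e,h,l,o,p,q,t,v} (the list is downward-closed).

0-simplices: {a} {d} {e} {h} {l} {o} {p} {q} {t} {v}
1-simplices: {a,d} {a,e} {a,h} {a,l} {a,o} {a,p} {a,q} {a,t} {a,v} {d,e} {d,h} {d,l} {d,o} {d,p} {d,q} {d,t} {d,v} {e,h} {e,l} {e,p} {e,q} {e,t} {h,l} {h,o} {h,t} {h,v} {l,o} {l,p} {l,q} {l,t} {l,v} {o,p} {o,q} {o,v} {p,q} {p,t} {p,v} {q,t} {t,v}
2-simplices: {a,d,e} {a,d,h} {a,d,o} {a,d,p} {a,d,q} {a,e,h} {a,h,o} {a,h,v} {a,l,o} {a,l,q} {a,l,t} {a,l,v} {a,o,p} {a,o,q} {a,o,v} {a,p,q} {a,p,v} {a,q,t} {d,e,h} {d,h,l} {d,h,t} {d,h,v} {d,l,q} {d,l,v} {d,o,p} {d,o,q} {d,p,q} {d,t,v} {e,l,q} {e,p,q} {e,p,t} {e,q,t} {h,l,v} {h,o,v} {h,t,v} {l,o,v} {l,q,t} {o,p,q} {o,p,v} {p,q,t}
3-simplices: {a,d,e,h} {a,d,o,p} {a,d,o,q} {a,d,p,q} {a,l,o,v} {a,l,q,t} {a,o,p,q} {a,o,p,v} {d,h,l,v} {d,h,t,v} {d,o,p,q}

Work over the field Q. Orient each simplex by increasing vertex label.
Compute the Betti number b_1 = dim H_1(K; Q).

b_1=3

n_0=10 n_1=39 n_2=40 n_3=11  [Q]
∂1: piv[ad,ae,ah,al,ao,ap,aq,at,av] rk=9  ker:de,dh,dl,do,dp,dq,dt,dv,eh,el,ep,eq,et,hl,ho,ht,hv,lo,lp,lq,lt,lv,op,oq,ov,pq,pt,pv,qt,tv
∂2: piv[ade,adh,ado,adp,adq,aeh,aho,ahv,alo,alq,alt,alv,aop,aoq,aov,apq,apv,aqt,dhl,dht,dhv,dlq,dtv,elq,epq,ept,eqt] rk=27  ker:deh,dlv,dop,doq,dpq,hlv,hov,htv,lov,lqt,opq,opv,pqt
∂3: piv[adeh,adop,adoq,adpq,alov,alqt,aopq,aopv,dhlv,dhtv] rk=10  ker:dopq
b_1=(39−9)−27=3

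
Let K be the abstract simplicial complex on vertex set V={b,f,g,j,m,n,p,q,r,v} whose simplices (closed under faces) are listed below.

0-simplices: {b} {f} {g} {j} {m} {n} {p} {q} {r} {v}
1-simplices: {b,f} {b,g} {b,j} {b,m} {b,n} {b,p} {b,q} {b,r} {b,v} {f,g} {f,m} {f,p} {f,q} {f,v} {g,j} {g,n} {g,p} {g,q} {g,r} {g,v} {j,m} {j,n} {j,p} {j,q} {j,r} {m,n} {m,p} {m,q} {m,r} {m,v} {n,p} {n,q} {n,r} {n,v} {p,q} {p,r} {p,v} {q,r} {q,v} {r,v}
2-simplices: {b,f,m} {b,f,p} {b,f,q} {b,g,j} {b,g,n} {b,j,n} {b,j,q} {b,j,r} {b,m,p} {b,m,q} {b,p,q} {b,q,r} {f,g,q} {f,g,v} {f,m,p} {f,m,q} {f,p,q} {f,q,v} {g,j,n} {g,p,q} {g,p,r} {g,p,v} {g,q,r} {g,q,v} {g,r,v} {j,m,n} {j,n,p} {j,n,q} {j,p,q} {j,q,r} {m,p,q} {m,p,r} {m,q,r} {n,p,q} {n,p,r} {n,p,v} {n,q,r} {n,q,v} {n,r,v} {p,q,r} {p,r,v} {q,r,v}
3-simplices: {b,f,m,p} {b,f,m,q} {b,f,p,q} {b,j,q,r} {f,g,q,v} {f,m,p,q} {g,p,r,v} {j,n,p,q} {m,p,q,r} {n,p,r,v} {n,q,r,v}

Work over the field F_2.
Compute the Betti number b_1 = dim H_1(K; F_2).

b_1=4

n_0=10 n_1=40 n_2=42 n_3=11  [Z2]
∂1: piv[bf,bg,bj,bm,bn,bp,bq,br,bv] rk=9  ker:fg,fm,fp,fq,fv,gj,gn,gp,gq,gr,gv,jm,jn,jp,jq,jr,mn,mp,mq,mr,mv,np,nq,nr,nv,pq,pr,pv,qr,qv,rv
∂2: piv[bfm,bfp,bfq,bgj,bgn,bjn,bjq,bjr,bmp,bmq,bpq,bqr,fgq,fgv,fqv,gpq,gpr,gpv,gqr,grv,jmn,jnp,jnq,jpq,mpr,npr,npv] rk=27  ker:fmp,fmq,fpq,gjn,gqv,jqr,mpq,mqr,npq,nqr,nqv,nrv,pqr,prv,qrv
∂3: piv[bfmp,bfmq,bfpq,bjqr,fgqv,fmpq,gprv,jnpq,mpqr,nprv,nqrv] rk=11
b_1=(40−9)−27=4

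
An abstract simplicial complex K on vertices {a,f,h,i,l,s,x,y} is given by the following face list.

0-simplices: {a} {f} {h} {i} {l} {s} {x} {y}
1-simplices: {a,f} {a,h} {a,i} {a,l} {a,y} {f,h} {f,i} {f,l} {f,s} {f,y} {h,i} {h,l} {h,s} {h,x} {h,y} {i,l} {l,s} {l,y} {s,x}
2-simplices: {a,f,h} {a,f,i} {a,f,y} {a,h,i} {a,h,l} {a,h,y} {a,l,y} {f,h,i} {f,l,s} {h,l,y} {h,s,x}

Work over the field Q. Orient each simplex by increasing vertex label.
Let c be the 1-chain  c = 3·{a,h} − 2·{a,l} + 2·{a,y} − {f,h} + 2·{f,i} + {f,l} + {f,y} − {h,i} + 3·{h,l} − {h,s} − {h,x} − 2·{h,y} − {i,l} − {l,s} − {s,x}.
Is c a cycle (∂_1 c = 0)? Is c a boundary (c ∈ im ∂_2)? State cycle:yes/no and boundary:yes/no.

n_0=8 n_1=19 n_2=11  [Q]
∂1: piv[af,ah,ai,al,ay,fs,hx] rk=7  ker:fh,fi,fl,fy,hi,hl,hs,hy,il,ls,ly,sx
∂2: piv[afh,afi,afy,ahi,ahl,ahy,aly,fls,hsx] rk=9  ker:fhi,hly
∂1c = −3·{a} − 3·{f} + 4·{h} + 2·{i} + 2·{l} − {s} − 2·{x} + {y}

cycle:no boundary:no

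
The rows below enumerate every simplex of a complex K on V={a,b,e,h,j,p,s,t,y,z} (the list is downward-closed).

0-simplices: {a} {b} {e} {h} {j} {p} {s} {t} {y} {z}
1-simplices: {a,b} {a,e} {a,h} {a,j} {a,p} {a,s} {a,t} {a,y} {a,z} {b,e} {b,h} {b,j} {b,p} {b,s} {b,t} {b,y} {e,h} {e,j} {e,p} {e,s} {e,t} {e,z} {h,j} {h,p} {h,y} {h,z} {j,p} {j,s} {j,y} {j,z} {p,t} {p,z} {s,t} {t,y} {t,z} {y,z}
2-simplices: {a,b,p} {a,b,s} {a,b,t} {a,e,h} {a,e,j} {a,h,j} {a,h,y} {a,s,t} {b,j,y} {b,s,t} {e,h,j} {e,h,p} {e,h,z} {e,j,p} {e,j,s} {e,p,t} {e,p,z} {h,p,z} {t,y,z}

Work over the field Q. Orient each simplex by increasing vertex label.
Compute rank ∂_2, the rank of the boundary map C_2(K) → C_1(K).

n_0=10 n_1=36 n_2=19  [Q]
∂1: piv[ab,ae,ah,aj,ap,as,at,ay,az] rk=9  ker:be,bh,bj,bp,bs,bt,by,eh,ej,ep,es,et,ez,hj,hp,hy,hz,jp,js,jy,jz,pt,pz,st,ty,tz,yz
∂2: piv[abp,abs,abt,aeh,aej,ahj,ahy,ast,bjy,ehp,ehz,ejp,ejs,ept,epz,tyz] rk=16  ker:bst,ehj,hpz
rk∂_2=16

rank∂_2=16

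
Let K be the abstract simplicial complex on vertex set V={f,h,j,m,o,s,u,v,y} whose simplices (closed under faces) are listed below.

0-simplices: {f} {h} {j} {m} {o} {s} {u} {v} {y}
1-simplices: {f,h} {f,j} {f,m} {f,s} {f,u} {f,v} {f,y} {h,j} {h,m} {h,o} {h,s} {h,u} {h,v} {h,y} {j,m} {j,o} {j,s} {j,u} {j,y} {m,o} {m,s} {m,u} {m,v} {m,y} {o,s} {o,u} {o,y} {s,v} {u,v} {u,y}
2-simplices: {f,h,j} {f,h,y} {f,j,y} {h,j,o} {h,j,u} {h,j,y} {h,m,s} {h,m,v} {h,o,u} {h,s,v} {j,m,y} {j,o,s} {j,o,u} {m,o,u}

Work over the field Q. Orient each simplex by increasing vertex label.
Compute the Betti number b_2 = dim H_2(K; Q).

n_0=9 n_1=30 n_2=14  [Q]
∂1: piv[fh,fj,fm,fs,fu,fv,fy,ho] rk=8  ker:hj,hm,hs,hu,hv,hy,jm,jo,js,ju,jy,mo,ms,mu,mv,my,os,ou,oy,sv,uv,uy
∂2: piv[fhj,fhy,fjy,hjo,hju,hms,hmv,hou,hsv,jmy,jos,mou] rk=12  ker:hjy,jou
b_2=(14−12)−0=2

b_2=2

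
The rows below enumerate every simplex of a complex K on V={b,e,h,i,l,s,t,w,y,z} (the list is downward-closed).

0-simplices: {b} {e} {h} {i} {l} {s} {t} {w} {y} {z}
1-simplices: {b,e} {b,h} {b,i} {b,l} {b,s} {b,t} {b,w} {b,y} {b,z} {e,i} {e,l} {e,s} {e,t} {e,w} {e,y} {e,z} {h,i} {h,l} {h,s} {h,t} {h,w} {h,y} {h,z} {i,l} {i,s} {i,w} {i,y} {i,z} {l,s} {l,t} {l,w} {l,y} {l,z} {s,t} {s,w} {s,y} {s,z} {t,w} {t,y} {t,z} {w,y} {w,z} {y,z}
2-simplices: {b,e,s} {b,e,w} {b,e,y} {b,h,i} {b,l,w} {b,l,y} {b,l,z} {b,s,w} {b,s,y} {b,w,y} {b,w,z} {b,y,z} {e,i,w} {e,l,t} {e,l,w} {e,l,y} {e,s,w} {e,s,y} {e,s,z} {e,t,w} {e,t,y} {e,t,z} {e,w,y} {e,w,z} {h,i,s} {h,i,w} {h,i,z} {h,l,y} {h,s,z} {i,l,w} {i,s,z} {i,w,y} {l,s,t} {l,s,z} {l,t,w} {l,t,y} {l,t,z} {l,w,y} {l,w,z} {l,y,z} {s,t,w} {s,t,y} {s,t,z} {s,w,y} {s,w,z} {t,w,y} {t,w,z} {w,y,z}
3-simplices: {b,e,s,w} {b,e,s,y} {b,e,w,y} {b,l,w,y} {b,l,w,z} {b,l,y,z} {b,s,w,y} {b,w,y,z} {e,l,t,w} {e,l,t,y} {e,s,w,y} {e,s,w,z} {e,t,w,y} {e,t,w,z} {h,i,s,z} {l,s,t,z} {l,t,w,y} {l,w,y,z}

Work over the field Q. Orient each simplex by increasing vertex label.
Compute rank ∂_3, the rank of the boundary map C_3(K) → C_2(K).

n_0=10 n_1=43 n_2=48 n_3=18  [Q]
∂1: piv[be,bh,bi,bl,bs,bt,bw,by,bz] rk=9  ker:ei,el,es,et,ew,ey,ez,hi,hl,hs,ht,hw,hy,hz,il,is,iw,iy,iz,ls,lt,lw,ly,lz,st,sw,sy,sz,tw,ty,tz,wy,wz,yz
∂2: piv[bes,bew,bey,bhi,blw,bly,blz,bsw,bsy,bwy,bwz,byz,eiw,elt,elw,esz,etw,ety,etz,ewz,his,hiw,hiz,hly,hsz,ilw,iwy,lst,lsz] rk=29  ker:ely,esw,esy,ewy,isz,ltw,lty,ltz,lwy,lwz,lyz,stw,sty,stz,swy,swz,twy,twz,wyz
∂3: piv[besw,besy,bewy,blwy,blwz,blyz,bswy,bwyz,eltw,elty,eswz,etwy,etwz,hisz,lstz,ltwy] rk=16  ker:eswy,lwyz
rk∂_3=16

rank∂_3=16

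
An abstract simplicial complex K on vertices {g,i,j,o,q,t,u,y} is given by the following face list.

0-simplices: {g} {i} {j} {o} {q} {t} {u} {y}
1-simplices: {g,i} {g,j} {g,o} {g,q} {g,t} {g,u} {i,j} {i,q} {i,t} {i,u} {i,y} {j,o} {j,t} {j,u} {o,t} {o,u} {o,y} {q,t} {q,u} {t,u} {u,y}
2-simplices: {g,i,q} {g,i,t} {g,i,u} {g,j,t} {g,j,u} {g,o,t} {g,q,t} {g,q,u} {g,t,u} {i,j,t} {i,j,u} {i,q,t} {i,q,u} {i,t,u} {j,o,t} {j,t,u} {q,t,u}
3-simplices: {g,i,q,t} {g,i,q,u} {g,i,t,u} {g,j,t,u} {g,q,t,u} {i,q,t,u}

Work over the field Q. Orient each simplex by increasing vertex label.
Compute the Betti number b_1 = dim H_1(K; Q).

n_0=8 n_1=21 n_2=17 n_3=6  [Q]
∂1: piv[gi,gj,go,gq,gt,gu,iy] rk=7  ker:ij,iq,it,iu,jo,jt,ju,ot,ou,oy,qt,qu,tu,uy
∂2: piv[giq,git,giu,gjt,gju,got,gqt,gqu,gtu,ijt,jot] rk=11  ker:iju,iqt,iqu,itu,jtu,qtu
∂3: piv[giqt,giqu,gitu,gjtu,gqtu] rk=5  ker:iqtu
b_1=(21−7)−11=3

b_1=3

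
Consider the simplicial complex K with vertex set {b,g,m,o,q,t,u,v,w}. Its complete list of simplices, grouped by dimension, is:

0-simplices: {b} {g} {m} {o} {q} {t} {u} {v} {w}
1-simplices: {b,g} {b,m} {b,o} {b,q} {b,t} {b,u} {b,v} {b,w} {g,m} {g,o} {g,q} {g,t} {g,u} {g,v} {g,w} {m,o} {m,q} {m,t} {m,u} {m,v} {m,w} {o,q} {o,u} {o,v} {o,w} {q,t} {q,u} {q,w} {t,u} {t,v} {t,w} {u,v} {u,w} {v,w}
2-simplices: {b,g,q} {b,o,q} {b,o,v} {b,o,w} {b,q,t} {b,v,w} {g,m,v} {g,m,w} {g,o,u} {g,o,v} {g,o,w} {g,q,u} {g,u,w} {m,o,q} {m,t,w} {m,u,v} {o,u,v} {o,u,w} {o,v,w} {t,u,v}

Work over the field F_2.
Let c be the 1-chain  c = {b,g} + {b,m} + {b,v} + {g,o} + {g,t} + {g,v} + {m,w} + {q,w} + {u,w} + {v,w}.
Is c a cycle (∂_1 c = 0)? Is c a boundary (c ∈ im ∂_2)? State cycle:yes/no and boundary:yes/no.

n_0=9 n_1=34 n_2=20  [Z2]
∂1: piv[bg,bm,bo,bq,bt,bu,bv,bw] rk=8  ker:gm,go,gq,gt,gu,gv,gw,mo,mq,mt,mu,mv,mw,oq,ou,ov,ow,qt,qu,qw,tu,tv,tw,uv,uw,vw
∂2: piv[bgq,boq,bov,bow,bqt,bvw,gmv,gmw,gou,gov,gow,gqu,guw,moq,mtw,muv,ouv,tuv] rk=18  ker:ouw,ovw
∂1c = {b} + {o} + {q} + {t} + {u} + {v}

cycle:no boundary:no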